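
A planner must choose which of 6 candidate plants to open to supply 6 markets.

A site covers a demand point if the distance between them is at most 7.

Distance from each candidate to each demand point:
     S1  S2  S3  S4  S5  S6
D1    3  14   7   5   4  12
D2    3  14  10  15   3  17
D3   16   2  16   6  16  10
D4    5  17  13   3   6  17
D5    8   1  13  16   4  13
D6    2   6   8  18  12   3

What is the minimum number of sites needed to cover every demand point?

2

Coverage sets (demand points within 7 of each site):
  D1: {S1, S3, S4, S5}
  D2: {S1, S5}
  D3: {S2, S4}
  D4: {S1, S4, S5}
  D5: {S2, S5}
  D6: {S1, S2, S6}
No single site covers all 6 demand points.
But {D1, D6} covers everything, so the minimum is 2.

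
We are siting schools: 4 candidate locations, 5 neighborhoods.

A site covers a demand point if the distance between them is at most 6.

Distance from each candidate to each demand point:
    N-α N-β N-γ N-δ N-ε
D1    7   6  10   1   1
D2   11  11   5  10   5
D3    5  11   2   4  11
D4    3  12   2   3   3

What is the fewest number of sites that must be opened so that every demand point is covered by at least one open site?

2

Coverage sets (demand points within 6 of each site):
  D1: {N-β, N-δ, N-ε}
  D2: {N-γ, N-ε}
  D3: {N-α, N-γ, N-δ}
  D4: {N-α, N-γ, N-δ, N-ε}
No single site covers all 5 demand points.
But {D1, D3} covers everything, so the minimum is 2.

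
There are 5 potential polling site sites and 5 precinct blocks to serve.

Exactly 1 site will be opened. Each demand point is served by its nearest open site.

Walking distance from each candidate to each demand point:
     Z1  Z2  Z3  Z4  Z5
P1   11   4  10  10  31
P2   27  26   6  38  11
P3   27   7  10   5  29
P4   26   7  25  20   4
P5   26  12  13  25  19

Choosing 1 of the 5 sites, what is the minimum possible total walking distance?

66

Open {P1}.
  Z1→P1 11, Z2→P1 4, Z3→P1 10, Z4→P1 10, Z5→P1 31  ⇒ total 66.
Compare {P3}: total 78.
Compare {P4}: total 82.
No size-1 selection does better; minimum is 66.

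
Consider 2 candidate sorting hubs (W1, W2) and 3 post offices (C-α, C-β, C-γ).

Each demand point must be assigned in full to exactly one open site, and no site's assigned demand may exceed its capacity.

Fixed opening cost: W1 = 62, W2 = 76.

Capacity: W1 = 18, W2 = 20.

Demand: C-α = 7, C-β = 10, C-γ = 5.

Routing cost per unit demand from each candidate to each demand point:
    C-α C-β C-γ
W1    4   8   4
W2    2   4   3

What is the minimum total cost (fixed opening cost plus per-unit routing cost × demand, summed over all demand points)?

Open {W1, W2}; cheapest assignment that respects the capacities:
  W1 (cap 18, load 5): C-γ — cost 5×4 = 20
  W2 (cap 20, load 17): C-α, C-β — cost 7×2 + 10×4 = 54
  Shipping 74, fixed 138 → total 212.
  Any other capacity-feasible assignment to {W1, W2} ships for at least 74.
Total demand is 22 and no other set of sites has combined capacity ≥ 22, so {W1, W2} is the only feasible choice of open sites. Minimum: 212.

212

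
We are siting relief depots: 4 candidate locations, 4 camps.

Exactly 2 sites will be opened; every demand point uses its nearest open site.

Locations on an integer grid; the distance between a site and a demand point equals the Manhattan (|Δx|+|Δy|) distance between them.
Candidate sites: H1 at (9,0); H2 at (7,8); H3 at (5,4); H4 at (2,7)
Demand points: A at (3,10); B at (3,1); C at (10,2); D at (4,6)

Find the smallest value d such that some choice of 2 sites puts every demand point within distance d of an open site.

7

Open {H1, H2}.
  Farthest demand point is B at distance 7 (to H1); all others are ≤ 7.
With {H1, H4} the worst case is 7.
With {H2, H3} the worst case is 7.
No size-2 selection achieves below 7.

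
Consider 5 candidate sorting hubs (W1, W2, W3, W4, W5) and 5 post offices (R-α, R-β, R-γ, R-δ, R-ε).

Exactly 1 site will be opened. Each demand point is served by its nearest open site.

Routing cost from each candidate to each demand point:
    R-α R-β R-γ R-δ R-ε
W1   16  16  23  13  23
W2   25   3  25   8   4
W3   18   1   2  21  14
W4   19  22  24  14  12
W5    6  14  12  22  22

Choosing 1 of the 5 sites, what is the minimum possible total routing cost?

Open {W3}.
  R-α→W3 18, R-β→W3 1, R-γ→W3 2, R-δ→W3 21, R-ε→W3 14  ⇒ total 56.
Compare {W2}: total 65.
Compare {W5}: total 76.
No size-1 selection does better; minimum is 56.

56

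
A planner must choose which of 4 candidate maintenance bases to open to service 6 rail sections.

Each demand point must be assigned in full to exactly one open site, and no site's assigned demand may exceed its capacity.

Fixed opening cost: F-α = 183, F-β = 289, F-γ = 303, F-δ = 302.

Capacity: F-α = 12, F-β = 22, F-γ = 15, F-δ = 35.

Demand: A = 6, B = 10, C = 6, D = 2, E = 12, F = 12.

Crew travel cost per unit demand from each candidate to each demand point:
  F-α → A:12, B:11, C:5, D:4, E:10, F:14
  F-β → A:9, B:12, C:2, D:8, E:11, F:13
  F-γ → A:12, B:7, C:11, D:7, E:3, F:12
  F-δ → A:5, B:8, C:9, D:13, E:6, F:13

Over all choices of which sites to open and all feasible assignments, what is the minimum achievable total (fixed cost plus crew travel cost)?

957

Open {F-β, F-δ}; cheapest assignment that respects the capacities:
  F-β (cap 22, load 20): C, D, F — cost 6×2 + 2×8 + 12×13 = 184
  F-δ (cap 35, load 28): A, B, E — cost 6×5 + 10×8 + 12×6 = 182
  Shipping 366, fixed 591 → total 957.
  Any other capacity-feasible assignment to {F-β, F-δ} ships for at least 366.
Compare {F-γ, F-δ}: its best feasible assignment gives total 975.
Compare {F-α, F-γ, F-δ}: its best feasible assignment gives total 1128.
Every other set of open sites that can feasibly serve all demand totals ≥ 975 even under its best assignment. Minimum: 957.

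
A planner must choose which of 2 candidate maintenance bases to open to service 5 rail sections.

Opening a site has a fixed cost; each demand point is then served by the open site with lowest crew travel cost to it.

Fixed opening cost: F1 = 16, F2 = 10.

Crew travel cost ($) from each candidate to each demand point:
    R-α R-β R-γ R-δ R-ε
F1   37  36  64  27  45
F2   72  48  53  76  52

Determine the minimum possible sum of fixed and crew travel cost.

Open {F1, F2}: assign each demand point to its cheapest open site.
  R-α→F1 37, R-β→F1 36, R-γ→F2 53, R-δ→F1 27, R-ε→F1 45
  crew travel cost 198, fixed 26 → total 224.
Compare {F1}: crew travel cost 209 + fixed 16 = 225.
Compare {F2}: crew travel cost 301 + fixed 10 = 311.

224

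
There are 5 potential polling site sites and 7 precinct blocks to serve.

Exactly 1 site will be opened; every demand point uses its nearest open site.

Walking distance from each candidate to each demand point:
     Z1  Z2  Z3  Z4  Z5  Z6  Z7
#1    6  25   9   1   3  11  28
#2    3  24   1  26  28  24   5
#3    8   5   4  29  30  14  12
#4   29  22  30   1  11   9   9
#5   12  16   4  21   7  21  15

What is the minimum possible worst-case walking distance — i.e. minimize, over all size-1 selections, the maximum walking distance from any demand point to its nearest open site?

Open {#5}.
  Farthest demand point is Z4 at walking distance 21 (to #5); all others are ≤ 21.
With {#1} the worst case is 28.
With {#2} the worst case is 28.
No size-1 selection achieves below 21.

21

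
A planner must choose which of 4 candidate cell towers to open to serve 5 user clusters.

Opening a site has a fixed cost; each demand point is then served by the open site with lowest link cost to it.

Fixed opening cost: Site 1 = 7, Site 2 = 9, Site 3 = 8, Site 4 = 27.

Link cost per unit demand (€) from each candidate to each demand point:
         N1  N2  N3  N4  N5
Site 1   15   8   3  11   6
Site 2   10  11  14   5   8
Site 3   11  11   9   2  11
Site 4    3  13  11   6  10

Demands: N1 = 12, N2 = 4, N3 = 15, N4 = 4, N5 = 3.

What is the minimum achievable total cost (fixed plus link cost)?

181

Open {Site 1, Site 3, Site 4}: assign each demand point to its cheapest open site.
  N1→Site 4 12×3=36, N2→Site 1 4×8=32, N3→Site 1 15×3=45, N4→Site 3 4×2=8, N5→Site 1 3×6=18
  link cost 139, fixed 42 → total 181.
Compare {Site 1, Site 4}: link cost 155 + fixed 34 = 189.
Compare {Site 1, Site 2, Site 3, Site 4}: link cost 139 + fixed 51 = 190.
Compare {Site 1, Site 2, Site 4}: link cost 151 + fixed 43 = 194.
All other subsets cost ≥ 189. Minimum total cost: 181.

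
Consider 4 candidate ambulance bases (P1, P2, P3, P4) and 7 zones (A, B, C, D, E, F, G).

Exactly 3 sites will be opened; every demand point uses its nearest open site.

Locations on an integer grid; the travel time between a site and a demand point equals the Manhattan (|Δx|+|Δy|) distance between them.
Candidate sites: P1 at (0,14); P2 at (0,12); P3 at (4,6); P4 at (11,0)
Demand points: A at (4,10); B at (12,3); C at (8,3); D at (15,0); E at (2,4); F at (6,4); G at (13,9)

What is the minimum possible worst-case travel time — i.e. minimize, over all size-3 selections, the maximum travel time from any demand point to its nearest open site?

Open {P1, P2, P4}.
  Farthest demand point is G at travel time 11 (to P4); all others are ≤ 11.
With {P1, P3, P4} the worst case is 11.
With {P2, P3, P4} the worst case is 11.
No size-3 selection achieves below 11.

11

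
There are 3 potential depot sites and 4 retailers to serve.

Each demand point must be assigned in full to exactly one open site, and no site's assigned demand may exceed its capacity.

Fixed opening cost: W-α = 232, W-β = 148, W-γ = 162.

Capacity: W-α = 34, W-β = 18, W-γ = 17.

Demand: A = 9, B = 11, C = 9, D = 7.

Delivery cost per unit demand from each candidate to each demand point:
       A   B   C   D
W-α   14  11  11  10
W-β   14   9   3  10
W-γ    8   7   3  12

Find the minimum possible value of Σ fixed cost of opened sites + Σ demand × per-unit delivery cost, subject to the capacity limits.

Open {W-α, W-β}; cheapest assignment that respects the capacities:
  W-α (cap 34, load 27): A, B, D — cost 9×14 + 11×11 + 7×10 = 317
  W-β (cap 18, load 9): C — cost 9×3 = 27
  Shipping 344, fixed 380 → total 724.
  Any other capacity-feasible assignment to {W-α, W-β} ships for at least 344.
Compare {W-α, W-γ}: its best feasible assignment gives total 738.
Compare {W-α, W-β, W-γ}: its best feasible assignment gives total 832.
Every other set of open sites that can feasibly serve all demand totals ≥ 738 even under its best assignment. Minimum: 724.

724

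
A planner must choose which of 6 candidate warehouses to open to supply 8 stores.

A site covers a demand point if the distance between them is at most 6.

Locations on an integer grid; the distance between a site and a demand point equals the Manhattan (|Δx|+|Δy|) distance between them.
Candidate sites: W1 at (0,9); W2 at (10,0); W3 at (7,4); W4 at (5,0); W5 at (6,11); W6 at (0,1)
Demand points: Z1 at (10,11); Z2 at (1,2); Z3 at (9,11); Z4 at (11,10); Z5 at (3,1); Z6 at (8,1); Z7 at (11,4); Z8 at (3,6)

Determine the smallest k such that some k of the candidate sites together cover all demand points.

3

Coverage sets (demand points within 6 of each site):
  W1: {Z8}
  W2: {Z6, Z7}
  W3: {Z6, Z7, Z8}
  W4: {Z2, Z5, Z6}
  W5: {Z1, Z3, Z4}
  W6: {Z2, Z5}
No 2 sites suffice: every size-2 union leaves at least one demand point uncovered.
But {W3, W4, W5} covers everything, so the minimum is 3.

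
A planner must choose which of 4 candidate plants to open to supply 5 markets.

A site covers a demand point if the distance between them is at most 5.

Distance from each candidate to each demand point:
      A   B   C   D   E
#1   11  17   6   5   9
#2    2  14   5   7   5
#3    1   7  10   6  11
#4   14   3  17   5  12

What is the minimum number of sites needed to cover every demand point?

2

Coverage sets (demand points within 5 of each site):
  #1: {D}
  #2: {A, C, E}
  #3: {A}
  #4: {B, D}
No single site covers all 5 demand points.
But {#2, #4} covers everything, so the minimum is 2.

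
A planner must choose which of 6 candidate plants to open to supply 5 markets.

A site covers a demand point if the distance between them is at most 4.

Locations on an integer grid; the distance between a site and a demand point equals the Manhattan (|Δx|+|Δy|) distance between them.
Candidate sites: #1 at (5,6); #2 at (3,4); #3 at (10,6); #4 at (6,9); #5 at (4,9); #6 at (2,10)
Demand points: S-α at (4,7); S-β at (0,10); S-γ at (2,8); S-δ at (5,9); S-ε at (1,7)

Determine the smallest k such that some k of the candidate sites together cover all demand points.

2

Coverage sets (demand points within 4 of each site):
  #1: {S-α, S-δ}
  #2: {S-α}
  #3: {}
  #4: {S-α, S-δ}
  #5: {S-α, S-γ, S-δ}
  #6: {S-β, S-γ, S-δ, S-ε}
No single site covers all 5 demand points.
But {#1, #6} covers everything, so the minimum is 2.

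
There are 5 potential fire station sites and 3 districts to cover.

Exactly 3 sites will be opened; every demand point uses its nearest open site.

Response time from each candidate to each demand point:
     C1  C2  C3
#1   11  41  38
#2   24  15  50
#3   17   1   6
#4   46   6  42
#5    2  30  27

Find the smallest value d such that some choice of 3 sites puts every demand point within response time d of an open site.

Open {#1, #3, #5}.
  Farthest demand point is C3 at response time 6 (to #3); all others are ≤ 6.
With {#2, #3, #5} the worst case is 6.
With {#3, #4, #5} the worst case is 6.
No size-3 selection achieves below 6.

6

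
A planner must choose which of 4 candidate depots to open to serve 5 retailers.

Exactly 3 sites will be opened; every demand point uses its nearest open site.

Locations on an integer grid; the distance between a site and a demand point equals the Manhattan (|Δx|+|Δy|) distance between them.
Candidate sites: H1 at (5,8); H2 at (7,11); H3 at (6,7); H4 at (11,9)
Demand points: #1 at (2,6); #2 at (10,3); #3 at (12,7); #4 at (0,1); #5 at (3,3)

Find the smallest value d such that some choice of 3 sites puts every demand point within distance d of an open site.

Open {H1, H2, H3}.
  Farthest demand point is #4 at distance 12 (to H1); all others are ≤ 12.
With {H1, H2, H4} the worst case is 12.
With {H1, H3, H4} the worst case is 12.
No size-3 selection achieves below 12.

12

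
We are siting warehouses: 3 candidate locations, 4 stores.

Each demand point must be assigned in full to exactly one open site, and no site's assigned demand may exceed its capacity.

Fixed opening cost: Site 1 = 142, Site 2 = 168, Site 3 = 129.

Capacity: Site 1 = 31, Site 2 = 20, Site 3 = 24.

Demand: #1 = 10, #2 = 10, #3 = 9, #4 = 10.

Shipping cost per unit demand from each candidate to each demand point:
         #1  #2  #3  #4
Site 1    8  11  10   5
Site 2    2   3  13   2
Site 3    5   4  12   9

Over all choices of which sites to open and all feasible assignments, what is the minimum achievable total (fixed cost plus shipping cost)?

Open {Site 2, Site 3}; cheapest assignment that respects the capacities:
  Site 2 (cap 20, load 20): #1, #4 — cost 10×2 + 10×2 = 40
  Site 3 (cap 24, load 19): #2, #3 — cost 10×4 + 9×12 = 148
  Shipping 188, fixed 297 → total 485.
  Any other capacity-feasible assignment to {Site 2, Site 3} ships for at least 188.
Compare {Site 1, Site 2}: its best feasible assignment gives total 500.
Compare {Site 1, Site 3}: its best feasible assignment gives total 501.
Every other set of open sites that can feasibly serve all demand totals ≥ 500 even under its best assignment. Minimum: 485.

485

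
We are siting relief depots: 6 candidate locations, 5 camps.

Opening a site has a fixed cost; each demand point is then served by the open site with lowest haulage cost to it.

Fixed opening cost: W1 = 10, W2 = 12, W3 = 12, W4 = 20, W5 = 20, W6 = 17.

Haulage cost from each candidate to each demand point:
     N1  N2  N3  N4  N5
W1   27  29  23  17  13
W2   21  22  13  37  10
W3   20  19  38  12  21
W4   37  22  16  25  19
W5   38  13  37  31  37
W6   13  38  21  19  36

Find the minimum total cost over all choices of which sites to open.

98

Open {W2, W3}: assign each demand point to its cheapest open site.
  N1→W3 20, N2→W3 19, N3→W2 13, N4→W3 12, N5→W2 10
  haulage cost 74, fixed 24 → total 98.
Compare {W1, W2}: haulage cost 83 + fixed 22 = 105.
Compare {W2, W6}: haulage cost 77 + fixed 29 = 106.
Compare {W1, W2, W3}: haulage cost 74 + fixed 34 = 108.
All other subsets cost ≥ 105. Minimum total cost: 98.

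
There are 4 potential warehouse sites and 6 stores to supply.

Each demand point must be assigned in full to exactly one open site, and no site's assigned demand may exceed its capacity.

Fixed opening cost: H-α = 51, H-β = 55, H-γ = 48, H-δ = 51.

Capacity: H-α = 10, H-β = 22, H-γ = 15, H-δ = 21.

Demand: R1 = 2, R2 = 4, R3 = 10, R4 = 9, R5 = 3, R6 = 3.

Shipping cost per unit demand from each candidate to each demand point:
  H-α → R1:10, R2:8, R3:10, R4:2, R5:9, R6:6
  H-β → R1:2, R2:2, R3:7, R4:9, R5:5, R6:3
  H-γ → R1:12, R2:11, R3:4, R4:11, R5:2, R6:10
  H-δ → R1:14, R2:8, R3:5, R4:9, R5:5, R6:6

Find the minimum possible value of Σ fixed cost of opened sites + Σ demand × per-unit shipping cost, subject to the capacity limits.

230

Open {H-α, H-β}; cheapest assignment that respects the capacities:
  H-α (cap 10, load 9): R4 — cost 9×2 = 18
  H-β (cap 22, load 22): R1, R2, R3, R5, R6 — cost 2×2 + 4×2 + 10×7 + 3×5 + 3×3 = 106
  Shipping 124, fixed 106 → total 230.
  Any other capacity-feasible assignment to {H-α, H-β} ships for at least 124.
Compare {H-α, H-β, H-γ}: its best feasible assignment gives total 239.
Compare {H-β, H-γ}: its best feasible assignment gives total 251.
Every other set of open sites that can feasibly serve all demand totals ≥ 239 even under its best assignment. Minimum: 230.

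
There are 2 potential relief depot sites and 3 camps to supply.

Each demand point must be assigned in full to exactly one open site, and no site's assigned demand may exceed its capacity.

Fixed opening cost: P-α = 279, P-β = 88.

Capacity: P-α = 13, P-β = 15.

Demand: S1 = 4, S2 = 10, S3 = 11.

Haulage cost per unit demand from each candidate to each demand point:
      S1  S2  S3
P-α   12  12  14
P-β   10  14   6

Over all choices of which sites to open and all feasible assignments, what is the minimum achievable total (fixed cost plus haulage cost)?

593

Open {P-α, P-β}; cheapest assignment that respects the capacities:
  P-α (cap 13, load 10): S2 — cost 10×12 = 120
  P-β (cap 15, load 15): S1, S3 — cost 4×10 + 11×6 = 106
  Shipping 226, fixed 367 → total 593.
  Any other capacity-feasible assignment to {P-α, P-β} ships for at least 226.
Total demand is 25 and no other set of sites has combined capacity ≥ 25, so {P-α, P-β} is the only feasible choice of open sites. Minimum: 593.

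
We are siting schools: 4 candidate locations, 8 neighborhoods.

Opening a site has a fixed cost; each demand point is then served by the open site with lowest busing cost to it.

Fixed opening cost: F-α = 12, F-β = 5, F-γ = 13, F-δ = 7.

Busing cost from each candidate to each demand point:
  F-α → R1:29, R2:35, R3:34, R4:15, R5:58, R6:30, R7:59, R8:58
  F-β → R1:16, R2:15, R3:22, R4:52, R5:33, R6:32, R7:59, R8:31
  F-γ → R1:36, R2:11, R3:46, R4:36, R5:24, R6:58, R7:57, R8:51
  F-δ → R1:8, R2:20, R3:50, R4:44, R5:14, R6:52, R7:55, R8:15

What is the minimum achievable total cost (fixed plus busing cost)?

198

Open {F-α, F-β, F-δ}: assign each demand point to its cheapest open site.
  R1→F-δ 8, R2→F-β 15, R3→F-β 22, R4→F-α 15, R5→F-δ 14, R6→F-α 30, R7→F-δ 55, R8→F-δ 15
  busing cost 174, fixed 24 → total 198.
Compare {F-α, F-β, F-γ, F-δ}: busing cost 170 + fixed 37 = 207.
Compare {F-α, F-δ}: busing cost 191 + fixed 19 = 210.
Compare {F-α, F-γ, F-δ}: busing cost 182 + fixed 32 = 214.
All other subsets cost ≥ 207. Minimum total cost: 198.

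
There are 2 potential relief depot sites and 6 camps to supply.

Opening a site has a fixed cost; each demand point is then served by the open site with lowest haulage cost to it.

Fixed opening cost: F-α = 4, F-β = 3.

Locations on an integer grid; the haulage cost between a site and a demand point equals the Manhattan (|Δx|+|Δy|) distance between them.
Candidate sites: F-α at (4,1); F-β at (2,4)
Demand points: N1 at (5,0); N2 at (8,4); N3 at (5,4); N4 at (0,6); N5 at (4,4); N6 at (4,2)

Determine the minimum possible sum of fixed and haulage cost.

25

Open {F-α, F-β}: assign each demand point to its cheapest open site.
  N1→F-α 2, N2→F-β 6, N3→F-β 3, N4→F-β 4, N5→F-β 2, N6→F-α 1
  haulage cost 18, fixed 7 → total 25.
Compare {F-β}: haulage cost 26 + fixed 3 = 29.
Compare {F-α}: haulage cost 26 + fixed 4 = 30.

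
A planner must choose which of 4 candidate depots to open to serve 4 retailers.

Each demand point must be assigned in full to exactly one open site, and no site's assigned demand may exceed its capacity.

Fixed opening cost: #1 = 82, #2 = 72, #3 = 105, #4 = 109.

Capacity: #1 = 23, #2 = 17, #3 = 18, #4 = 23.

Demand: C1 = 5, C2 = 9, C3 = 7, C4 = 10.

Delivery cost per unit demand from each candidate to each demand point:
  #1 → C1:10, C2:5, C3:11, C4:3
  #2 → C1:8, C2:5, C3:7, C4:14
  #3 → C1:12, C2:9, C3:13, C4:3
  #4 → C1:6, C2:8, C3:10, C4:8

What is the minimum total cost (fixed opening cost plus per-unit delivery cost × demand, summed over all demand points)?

318

Open {#1, #2}; cheapest assignment that respects the capacities:
  #1 (cap 23, load 19): C2, C4 — cost 9×5 + 10×3 = 75
  #2 (cap 17, load 12): C1, C3 — cost 5×8 + 7×7 = 89
  Shipping 164, fixed 154 → total 318.
  Any other capacity-feasible assignment to {#1, #2} ships for at least 164.
Compare {#2, #3}: its best feasible assignment gives total 361.
Compare {#1, #4}: its best feasible assignment gives total 366.
Every other set of open sites that can feasibly serve all demand totals ≥ 361 even under its best assignment. Minimum: 318.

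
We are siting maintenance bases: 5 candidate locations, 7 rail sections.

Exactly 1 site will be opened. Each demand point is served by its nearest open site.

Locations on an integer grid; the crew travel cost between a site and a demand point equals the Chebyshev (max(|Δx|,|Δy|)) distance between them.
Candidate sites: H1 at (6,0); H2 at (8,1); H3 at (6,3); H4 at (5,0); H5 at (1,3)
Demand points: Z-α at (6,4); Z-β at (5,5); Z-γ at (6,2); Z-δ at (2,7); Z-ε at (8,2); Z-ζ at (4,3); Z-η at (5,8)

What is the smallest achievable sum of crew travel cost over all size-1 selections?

17

Open {H3}.
  Z-α→H3 1, Z-β→H3 2, Z-γ→H3 1, Z-δ→H3 4, Z-ε→H3 2, Z-ζ→H3 2, Z-η→H3 5  ⇒ total 17.
Compare {H2}: total 27.
Compare {H1}: total 31.
No size-1 selection does better; minimum is 17.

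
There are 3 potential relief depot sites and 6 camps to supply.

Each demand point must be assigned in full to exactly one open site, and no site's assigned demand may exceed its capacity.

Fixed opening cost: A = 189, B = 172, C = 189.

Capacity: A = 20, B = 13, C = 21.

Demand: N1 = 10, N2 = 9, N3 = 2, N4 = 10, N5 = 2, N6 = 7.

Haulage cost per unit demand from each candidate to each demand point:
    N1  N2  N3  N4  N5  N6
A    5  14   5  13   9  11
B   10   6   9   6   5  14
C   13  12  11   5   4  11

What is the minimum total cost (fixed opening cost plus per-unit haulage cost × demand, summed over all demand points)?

681

Open {A, C}; cheapest assignment that respects the capacities:
  A (cap 20, load 19): N1, N3, N6 — cost 10×5 + 2×5 + 7×11 = 137
  C (cap 21, load 21): N2, N4, N5 — cost 9×12 + 10×5 + 2×4 = 166
  Shipping 303, fixed 378 → total 681.
  Any other capacity-feasible assignment to {A, C} ships for at least 303.
Compare {A, B, C}: its best feasible assignment gives total 799.
Every other set of open sites that can feasibly serve all demand totals ≥ 799 even under its best assignment. Minimum: 681.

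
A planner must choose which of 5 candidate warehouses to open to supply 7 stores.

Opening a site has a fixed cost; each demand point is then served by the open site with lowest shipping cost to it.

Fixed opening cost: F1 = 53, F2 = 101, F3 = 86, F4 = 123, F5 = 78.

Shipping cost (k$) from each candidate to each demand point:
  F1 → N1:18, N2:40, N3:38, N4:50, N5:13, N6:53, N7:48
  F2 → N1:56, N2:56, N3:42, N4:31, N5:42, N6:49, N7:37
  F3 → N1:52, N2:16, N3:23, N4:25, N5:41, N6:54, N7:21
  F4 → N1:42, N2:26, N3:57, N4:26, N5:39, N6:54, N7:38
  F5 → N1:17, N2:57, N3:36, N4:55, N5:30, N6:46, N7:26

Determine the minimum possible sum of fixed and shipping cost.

308

Open {F1, F3}: assign each demand point to its cheapest open site.
  N1→F1 18, N2→F3 16, N3→F3 23, N4→F3 25, N5→F1 13, N6→F1 53, N7→F3 21
  shipping cost 169, fixed 139 → total 308.
Compare {F1}: shipping cost 260 + fixed 53 = 313.
Compare {F3}: shipping cost 232 + fixed 86 = 318.
Compare {F3, F5}: shipping cost 178 + fixed 164 = 342.
All other subsets cost ≥ 313. Minimum total cost: 308.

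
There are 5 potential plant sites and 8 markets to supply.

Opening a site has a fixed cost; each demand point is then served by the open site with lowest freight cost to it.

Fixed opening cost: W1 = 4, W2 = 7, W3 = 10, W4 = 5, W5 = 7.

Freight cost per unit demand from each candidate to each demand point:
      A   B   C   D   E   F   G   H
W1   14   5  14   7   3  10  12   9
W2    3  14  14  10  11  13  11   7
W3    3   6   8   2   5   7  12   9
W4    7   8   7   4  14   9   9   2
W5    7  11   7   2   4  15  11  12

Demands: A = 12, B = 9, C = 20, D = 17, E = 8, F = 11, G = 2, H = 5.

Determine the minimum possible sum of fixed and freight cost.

403

Open {W1, W3, W4}: assign each demand point to its cheapest open site.
  A→W3 12×3=36, B→W1 9×5=45, C→W4 20×7=140, D→W3 17×2=34, E→W1 8×3=24, F→W3 11×7=77, G→W4 2×9=18, H→W4 5×2=10
  freight cost 384, fixed 19 → total 403.
Compare {W1, W2, W3, W4}: freight cost 384 + fixed 26 = 410.
Compare {W1, W3, W4, W5}: freight cost 384 + fixed 26 = 410.
Compare {W1, W2, W3, W4, W5}: freight cost 384 + fixed 33 = 417.
All other subsets cost ≥ 410. Minimum total cost: 403.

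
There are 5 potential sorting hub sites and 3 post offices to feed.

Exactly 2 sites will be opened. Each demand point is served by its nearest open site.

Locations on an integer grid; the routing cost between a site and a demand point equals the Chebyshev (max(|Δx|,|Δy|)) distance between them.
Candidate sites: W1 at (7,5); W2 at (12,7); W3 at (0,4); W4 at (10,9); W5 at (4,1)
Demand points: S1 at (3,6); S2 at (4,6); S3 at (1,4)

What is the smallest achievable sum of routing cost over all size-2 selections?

7

Open {W1, W3}.
  S1→W3 3, S2→W1 3, S3→W3 1  ⇒ total 7.
Compare {W2, W3}: total 8.
Compare {W3, W4}: total 8.
No size-2 selection does better; minimum is 7.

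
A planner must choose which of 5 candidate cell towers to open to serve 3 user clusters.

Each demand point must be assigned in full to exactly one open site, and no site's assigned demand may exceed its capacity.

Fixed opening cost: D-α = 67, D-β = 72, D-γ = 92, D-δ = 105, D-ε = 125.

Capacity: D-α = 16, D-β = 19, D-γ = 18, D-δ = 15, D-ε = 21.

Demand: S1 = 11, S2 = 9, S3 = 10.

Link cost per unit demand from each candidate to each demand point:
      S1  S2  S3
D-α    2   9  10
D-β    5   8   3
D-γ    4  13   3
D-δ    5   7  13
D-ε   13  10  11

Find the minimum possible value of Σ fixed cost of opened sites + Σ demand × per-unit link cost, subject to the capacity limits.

Open {D-α, D-β}; cheapest assignment that respects the capacities:
  D-α (cap 16, load 11): S1 — cost 11×2 = 22
  D-β (cap 19, load 19): S2, S3 — cost 9×8 + 10×3 = 102
  Shipping 124, fixed 139 → total 263.
  Any other capacity-feasible assignment to {D-α, D-β} ships for at least 124.
Compare {D-β, D-γ}: its best feasible assignment gives total 310.
Compare {D-β, D-δ}: its best feasible assignment gives total 334.
Every other set of open sites that can feasibly serve all demand totals ≥ 310 even under its best assignment. Minimum: 263.

263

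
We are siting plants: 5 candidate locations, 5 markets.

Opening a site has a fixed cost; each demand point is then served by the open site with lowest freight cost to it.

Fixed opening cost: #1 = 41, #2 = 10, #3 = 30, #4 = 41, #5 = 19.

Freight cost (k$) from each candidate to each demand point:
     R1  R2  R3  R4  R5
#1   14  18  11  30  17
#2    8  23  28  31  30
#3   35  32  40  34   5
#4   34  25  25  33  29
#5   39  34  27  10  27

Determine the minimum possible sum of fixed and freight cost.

Open {#2, #5}: assign each demand point to its cheapest open site.
  R1→#2 8, R2→#2 23, R3→#5 27, R4→#5 10, R5→#5 27
  freight cost 95, fixed 29 → total 124.
Compare {#2}: freight cost 120 + fixed 10 = 130.
Compare {#1, #5}: freight cost 70 + fixed 60 = 130.
Compare {#1}: freight cost 90 + fixed 41 = 131.
All other subsets cost ≥ 130. Minimum total cost: 124.

124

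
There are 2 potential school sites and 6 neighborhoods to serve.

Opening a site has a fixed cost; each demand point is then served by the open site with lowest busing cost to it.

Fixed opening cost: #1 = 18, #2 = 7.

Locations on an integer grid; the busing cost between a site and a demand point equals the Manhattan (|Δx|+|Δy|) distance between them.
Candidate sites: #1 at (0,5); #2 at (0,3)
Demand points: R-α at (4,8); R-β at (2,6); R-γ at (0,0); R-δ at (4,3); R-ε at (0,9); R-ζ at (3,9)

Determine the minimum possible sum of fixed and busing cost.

Open {#2}: assign each demand point to its cheapest open site.
  R-α→#2 9, R-β→#2 5, R-γ→#2 3, R-δ→#2 4, R-ε→#2 6, R-ζ→#2 9
  busing cost 36, fixed 7 → total 43.
Compare {#1}: busing cost 32 + fixed 18 = 50.
Compare {#1, #2}: busing cost 28 + fixed 25 = 53.

43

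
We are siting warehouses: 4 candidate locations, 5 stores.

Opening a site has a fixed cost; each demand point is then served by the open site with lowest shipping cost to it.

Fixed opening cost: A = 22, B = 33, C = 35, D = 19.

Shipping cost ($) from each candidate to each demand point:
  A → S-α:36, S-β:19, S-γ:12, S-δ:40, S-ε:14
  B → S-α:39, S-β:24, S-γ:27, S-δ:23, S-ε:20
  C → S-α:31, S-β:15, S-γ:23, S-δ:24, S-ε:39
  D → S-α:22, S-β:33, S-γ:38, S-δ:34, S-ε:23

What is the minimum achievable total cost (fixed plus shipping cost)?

Open {A, D}: assign each demand point to its cheapest open site.
  S-α→D 22, S-β→A 19, S-γ→A 12, S-δ→D 34, S-ε→A 14
  shipping cost 101, fixed 41 → total 142.
Compare {A}: shipping cost 121 + fixed 22 = 143.
Compare {A, C}: shipping cost 96 + fixed 57 = 153.
Compare {A, B}: shipping cost 104 + fixed 55 = 159.
All other subsets cost ≥ 143. Minimum total cost: 142.

142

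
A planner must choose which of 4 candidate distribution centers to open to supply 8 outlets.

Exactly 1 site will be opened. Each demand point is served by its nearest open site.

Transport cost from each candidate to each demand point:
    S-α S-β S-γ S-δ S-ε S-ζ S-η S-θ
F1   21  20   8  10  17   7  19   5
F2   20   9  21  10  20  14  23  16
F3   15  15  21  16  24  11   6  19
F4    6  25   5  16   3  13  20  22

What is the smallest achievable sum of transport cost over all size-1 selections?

107

Open {F1}.
  S-α→F1 21, S-β→F1 20, S-γ→F1 8, S-δ→F1 10, S-ε→F1 17, S-ζ→F1 7, S-η→F1 19, S-θ→F1 5  ⇒ total 107.
Compare {F4}: total 110.
Compare {F3}: total 127.
No size-1 selection does better; minimum is 107.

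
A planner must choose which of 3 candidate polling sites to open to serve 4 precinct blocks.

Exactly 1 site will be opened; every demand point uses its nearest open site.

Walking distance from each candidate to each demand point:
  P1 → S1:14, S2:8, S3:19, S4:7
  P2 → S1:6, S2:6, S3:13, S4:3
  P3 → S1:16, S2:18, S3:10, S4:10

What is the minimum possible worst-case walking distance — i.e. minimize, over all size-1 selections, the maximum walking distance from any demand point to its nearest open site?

13

Open {P2}.
  Farthest demand point is S3 at walking distance 13 (to P2); all others are ≤ 13.
With {P3} the worst case is 18.
With {P1} the worst case is 19.
No size-1 selection achieves below 13.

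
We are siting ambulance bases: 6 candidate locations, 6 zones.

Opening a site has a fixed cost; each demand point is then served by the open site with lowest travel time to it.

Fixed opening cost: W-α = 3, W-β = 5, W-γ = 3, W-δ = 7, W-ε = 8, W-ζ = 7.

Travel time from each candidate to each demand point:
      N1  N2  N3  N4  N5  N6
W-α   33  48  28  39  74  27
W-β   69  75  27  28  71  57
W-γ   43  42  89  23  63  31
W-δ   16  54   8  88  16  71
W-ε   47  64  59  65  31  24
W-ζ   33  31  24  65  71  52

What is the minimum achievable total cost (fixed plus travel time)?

Open {W-α, W-γ, W-δ, W-ζ}: assign each demand point to its cheapest open site.
  N1→W-δ 16, N2→W-ζ 31, N3→W-δ 8, N4→W-γ 23, N5→W-δ 16, N6→W-α 27
  travel time 121, fixed 20 → total 141.
Compare {W-γ, W-δ, W-ζ}: travel time 125 + fixed 17 = 142.
Compare {W-γ, W-δ, W-ε, W-ζ}: travel time 118 + fixed 25 = 143.
Compare {W-α, W-γ, W-δ}: travel time 132 + fixed 13 = 145.
All other subsets cost ≥ 142. Minimum total cost: 141.

141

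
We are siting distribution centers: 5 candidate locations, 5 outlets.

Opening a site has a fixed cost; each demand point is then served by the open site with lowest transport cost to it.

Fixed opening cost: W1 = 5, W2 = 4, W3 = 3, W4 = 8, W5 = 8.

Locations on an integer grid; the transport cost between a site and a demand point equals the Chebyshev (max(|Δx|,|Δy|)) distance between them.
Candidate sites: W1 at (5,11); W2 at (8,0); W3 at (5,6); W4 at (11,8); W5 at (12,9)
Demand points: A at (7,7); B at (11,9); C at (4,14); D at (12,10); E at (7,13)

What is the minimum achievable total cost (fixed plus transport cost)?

Open {W1, W5}: assign each demand point to its cheapest open site.
  A→W1 4, B→W5 1, C→W1 3, D→W5 1, E→W1 2
  transport cost 11, fixed 13 → total 24.
Compare {W1, W4}: transport cost 12 + fixed 13 = 25.
Compare {W1, W3, W5}: transport cost 9 + fixed 16 = 25.
Compare {W1, W3, W4}: transport cost 10 + fixed 16 = 26.
All other subsets cost ≥ 25. Minimum total cost: 24.

24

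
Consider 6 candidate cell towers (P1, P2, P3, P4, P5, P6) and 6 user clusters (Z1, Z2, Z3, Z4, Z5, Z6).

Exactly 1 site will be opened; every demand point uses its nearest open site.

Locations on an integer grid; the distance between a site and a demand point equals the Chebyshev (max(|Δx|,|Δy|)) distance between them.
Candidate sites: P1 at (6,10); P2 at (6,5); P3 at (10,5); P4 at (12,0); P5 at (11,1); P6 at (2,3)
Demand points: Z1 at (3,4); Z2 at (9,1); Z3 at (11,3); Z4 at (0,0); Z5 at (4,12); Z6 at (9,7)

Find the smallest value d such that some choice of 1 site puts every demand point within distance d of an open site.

Open {P2}.
  Farthest demand point is Z5 at distance 7 (to P2); all others are ≤ 7.
With {P6} the worst case is 9.
With {P1} the worst case is 10.
No size-1 selection achieves below 7.

7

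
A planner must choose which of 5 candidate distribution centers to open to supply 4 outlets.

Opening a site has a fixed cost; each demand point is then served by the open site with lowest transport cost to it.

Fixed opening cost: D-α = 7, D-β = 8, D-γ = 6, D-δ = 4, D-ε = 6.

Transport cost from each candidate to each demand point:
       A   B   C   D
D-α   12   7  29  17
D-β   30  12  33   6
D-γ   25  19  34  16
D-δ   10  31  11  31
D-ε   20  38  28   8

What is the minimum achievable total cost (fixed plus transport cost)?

Open {D-β, D-δ}: assign each demand point to its cheapest open site.
  A→D-δ 10, B→D-β 12, C→D-δ 11, D→D-β 6
  transport cost 39, fixed 12 → total 51.
Compare {D-α, D-β, D-δ}: transport cost 34 + fixed 19 = 53.
Compare {D-α, D-δ, D-ε}: transport cost 36 + fixed 17 = 53.
Compare {D-α, D-δ}: transport cost 45 + fixed 11 = 56.
All other subsets cost ≥ 53. Minimum total cost: 51.

51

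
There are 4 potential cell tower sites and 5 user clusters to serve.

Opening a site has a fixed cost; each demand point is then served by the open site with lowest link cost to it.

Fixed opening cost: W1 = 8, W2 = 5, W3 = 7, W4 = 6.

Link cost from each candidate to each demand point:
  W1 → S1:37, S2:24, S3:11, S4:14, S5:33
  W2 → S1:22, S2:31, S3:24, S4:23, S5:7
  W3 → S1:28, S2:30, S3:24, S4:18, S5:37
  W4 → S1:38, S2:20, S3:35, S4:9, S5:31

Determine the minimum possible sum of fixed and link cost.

88

Open {W1, W2, W4}: assign each demand point to its cheapest open site.
  S1→W2 22, S2→W4 20, S3→W1 11, S4→W4 9, S5→W2 7
  link cost 69, fixed 19 → total 88.
Compare {W1, W2}: link cost 78 + fixed 13 = 91.
Compare {W2, W4}: link cost 82 + fixed 11 = 93.
Compare {W1, W2, W3, W4}: link cost 69 + fixed 26 = 95.
All other subsets cost ≥ 91. Minimum total cost: 88.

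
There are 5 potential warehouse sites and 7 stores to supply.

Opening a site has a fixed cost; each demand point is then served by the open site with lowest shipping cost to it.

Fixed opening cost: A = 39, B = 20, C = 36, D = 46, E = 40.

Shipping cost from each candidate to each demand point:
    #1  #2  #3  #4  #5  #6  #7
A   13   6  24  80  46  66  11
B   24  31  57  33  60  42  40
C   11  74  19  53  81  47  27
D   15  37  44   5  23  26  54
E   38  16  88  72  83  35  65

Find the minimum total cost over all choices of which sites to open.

193

Open {A, D}: assign each demand point to its cheapest open site.
  #1→A 13, #2→A 6, #3→A 24, #4→D 5, #5→D 23, #6→D 26, #7→A 11
  shipping cost 108, fixed 85 → total 193.
Compare {A, B, D}: shipping cost 108 + fixed 105 = 213.
Compare {A, C, D}: shipping cost 101 + fixed 121 = 222.
Compare {C, D}: shipping cost 148 + fixed 82 = 230.
All other subsets cost ≥ 213. Minimum total cost: 193.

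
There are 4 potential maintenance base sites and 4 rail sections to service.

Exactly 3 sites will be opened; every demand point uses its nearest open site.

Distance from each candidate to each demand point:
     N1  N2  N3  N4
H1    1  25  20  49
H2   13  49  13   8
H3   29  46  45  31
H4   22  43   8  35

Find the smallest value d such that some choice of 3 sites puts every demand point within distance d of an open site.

Open {H1, H2, H3}.
  Farthest demand point is N2 at distance 25 (to H1); all others are ≤ 25.
With {H1, H2, H4} the worst case is 25.
With {H1, H3, H4} the worst case is 31.
No size-3 selection achieves below 25.

25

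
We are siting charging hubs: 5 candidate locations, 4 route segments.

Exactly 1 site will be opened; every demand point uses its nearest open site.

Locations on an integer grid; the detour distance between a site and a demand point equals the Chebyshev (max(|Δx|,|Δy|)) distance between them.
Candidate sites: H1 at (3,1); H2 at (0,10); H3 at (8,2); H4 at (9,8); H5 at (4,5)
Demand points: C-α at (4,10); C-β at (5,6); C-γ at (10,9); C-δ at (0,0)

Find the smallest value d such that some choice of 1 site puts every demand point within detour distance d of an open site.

6

Open {H5}.
  Farthest demand point is C-γ at detour distance 6 (to H5); all others are ≤ 6.
With {H3} the worst case is 8.
With {H1} the worst case is 9.
No size-1 selection achieves below 6.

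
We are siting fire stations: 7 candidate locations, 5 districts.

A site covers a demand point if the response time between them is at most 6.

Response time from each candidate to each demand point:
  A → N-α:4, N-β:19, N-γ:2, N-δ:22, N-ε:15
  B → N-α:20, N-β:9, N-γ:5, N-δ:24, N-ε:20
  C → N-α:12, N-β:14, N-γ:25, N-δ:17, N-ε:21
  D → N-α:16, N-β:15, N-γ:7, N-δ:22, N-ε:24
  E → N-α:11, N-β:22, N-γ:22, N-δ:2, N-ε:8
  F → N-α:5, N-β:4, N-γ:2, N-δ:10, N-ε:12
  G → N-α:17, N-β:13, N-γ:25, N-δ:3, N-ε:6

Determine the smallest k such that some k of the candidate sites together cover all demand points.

Coverage sets (demand points within 6 of each site):
  A: {N-α, N-γ}
  B: {N-γ}
  C: {}
  D: {}
  E: {N-δ}
  F: {N-α, N-β, N-γ}
  G: {N-δ, N-ε}
No single site covers all 5 demand points.
But {F, G} covers everything, so the minimum is 2.

2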